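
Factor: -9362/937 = -1*2^1*31^1*151^1*937^(-1)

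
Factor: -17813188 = -1 * 2^2 * 41^1 * 47^1 * 2311^1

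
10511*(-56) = -588616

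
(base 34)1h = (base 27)1o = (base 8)63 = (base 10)51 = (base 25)21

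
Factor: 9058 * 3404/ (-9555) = -1 * 2^3 * 3^ (-1) * 5^ (-1) * 7^ (-1) * 13^ (-1) * 23^1 * 37^1 * 647^1 = -4404776/1365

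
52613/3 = 17537 + 2/3≈17537.67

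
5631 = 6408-777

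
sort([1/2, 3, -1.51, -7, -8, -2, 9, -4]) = [-8, -7, -4, -2, -1.51, 1/2, 3, 9]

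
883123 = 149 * 5927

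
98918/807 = 122 + 464/807 ≈ 122.57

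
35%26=9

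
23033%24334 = 23033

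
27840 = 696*40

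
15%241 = 15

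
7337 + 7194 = 14531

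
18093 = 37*489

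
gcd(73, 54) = 1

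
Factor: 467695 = 5^1 * 89^1 * 1051^1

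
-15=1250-1265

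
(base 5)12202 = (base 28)153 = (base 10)927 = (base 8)1637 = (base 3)1021100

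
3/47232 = 1/15744≈0.0000635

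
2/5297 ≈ 0.000378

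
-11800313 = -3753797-8046516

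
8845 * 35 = 309575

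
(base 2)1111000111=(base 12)687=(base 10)967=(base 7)2551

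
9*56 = 504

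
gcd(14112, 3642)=6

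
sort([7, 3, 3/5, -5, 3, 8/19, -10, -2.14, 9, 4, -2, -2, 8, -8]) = [-10, -8, -5, -2.14, -2, -2, 8/19, 3/5, 3, 3, 4, 7, 8, 9]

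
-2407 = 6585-8992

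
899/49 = 18+17/49 ≈ 18.35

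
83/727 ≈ 0.114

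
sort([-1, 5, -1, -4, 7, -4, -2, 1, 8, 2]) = [-4, -4, -2, -1, -1, 1, 2, 5, 7, 8]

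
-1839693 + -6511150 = -8350843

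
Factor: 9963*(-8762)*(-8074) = 2^2*3^5*11^1*13^1*41^1*337^1*367^1 = 704826337644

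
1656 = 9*184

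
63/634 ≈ 0.0994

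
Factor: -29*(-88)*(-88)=-1*2^6*11^2*29^1=-224576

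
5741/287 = 20 + 1/287 ≈ 20.00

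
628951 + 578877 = 1207828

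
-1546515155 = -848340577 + -698174578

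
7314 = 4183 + 3131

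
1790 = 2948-1158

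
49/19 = 2 + 11/19 ≈ 2.58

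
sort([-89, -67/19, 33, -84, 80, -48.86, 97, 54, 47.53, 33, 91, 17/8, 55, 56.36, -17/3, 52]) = [-89, -84, -48.86, -17/3, -67/19, 17/8, 33, 33, 47.53, 52, 54, 55, 56.36, 80, 91, 97]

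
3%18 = 3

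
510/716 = 255/358 ≈ 0.712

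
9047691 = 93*97287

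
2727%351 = 270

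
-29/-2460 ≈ 0.0118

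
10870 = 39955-29085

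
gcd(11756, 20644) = 4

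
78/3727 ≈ 0.0209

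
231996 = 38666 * 6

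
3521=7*503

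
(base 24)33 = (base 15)50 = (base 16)4b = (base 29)2h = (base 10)75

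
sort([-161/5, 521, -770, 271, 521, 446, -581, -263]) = [-770, -581, -263, -161/5, 271, 446, 521, 521]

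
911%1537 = 911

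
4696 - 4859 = -163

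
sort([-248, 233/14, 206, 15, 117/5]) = [-248, 15, 233/14, 117/5, 206]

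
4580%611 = 303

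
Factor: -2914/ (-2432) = 2^ (-6)*19^ (-1)*31^1*47^1 = 1457/1216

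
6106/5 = 1221 + 1/5 = 1221.20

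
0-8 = -8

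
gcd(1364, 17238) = 2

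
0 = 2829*0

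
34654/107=323 + 93/107 ≈ 323.87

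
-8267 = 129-8396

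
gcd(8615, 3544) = 1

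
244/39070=122/19535≈0.00625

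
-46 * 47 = -2162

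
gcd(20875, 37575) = 4175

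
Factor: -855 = -1*3^2*5^1*19^1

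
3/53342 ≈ 0.0000562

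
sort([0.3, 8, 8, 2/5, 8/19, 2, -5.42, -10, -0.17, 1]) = [-10, -5.42, -0.17, 0.3, 2/5, 8/19, 1, 2, 8, 8]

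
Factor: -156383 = -1*17^1*9199^1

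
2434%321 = 187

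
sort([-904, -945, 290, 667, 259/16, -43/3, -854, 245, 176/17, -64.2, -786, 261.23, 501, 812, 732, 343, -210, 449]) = [-945, -904, -854, -786, -210, -64.2, -43/3, 176/17, 259/16, 245, 261.23, 290, 343, 449, 501, 667, 732, 812]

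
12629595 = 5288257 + 7341338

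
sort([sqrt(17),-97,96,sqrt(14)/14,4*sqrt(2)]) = [-97,sqrt(14)/14,sqrt(17),4*sqrt(2),96]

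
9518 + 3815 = 13333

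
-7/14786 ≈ -0.000473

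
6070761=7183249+-1112488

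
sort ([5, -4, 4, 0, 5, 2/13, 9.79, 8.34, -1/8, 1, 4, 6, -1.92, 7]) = [-4, -1.92, -1/8, 0, 2/13, 1, 4, 4, 5, 5, 6, 7, 8.34, 9.79]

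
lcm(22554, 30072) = 90216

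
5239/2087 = 2 + 1065/2087 ≈ 2.51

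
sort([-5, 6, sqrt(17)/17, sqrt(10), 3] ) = [-5, sqrt(17)/17, 3, sqrt(10), 6] 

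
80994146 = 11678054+69316092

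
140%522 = 140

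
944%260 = 164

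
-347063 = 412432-759495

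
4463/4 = 1115 + 3/4 = 1115.75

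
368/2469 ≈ 0.149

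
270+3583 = 3853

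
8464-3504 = 4960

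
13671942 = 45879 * 298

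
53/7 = 7+4/7 ≈ 7.57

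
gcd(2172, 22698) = 6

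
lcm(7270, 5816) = 29080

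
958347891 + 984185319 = 1942533210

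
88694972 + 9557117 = 98252089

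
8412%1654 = 142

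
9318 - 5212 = 4106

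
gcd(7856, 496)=16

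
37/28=1 + 9/28 ≈ 1.32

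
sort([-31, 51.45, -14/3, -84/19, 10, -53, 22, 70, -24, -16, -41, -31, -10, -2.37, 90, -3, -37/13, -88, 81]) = [-88, -53, -41, -31, -31, -24, -16, -10, -14/3, -84/19, -3, -37/13, -2.37, 10, 22, 51.45, 70, 81, 90]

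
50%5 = 0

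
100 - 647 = -547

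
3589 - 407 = 3182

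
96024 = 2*48012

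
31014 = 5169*6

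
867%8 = 3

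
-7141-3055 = -10196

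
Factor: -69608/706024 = -1*7^1*71^ (-1) = -7/71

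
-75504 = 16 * (-4719)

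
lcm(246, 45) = 3690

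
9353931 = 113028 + 9240903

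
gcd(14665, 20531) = 2933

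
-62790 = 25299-88089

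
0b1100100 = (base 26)3m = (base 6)244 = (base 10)100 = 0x64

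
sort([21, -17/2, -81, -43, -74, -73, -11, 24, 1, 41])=[-81, -74, -73, -43, -11, -17/2, 1, 21, 24, 41]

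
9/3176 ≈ 0.00283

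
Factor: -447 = -1*3^1*149^1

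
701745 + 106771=808516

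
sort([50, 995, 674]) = [50, 674, 995]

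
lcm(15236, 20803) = 1081756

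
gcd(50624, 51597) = 7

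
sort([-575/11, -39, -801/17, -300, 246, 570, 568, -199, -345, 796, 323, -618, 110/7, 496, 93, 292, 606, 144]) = [-618, -345, -300, -199, -575/11, -801/17, -39, 110/7, 93, 144, 246, 292, 323, 496, 568, 570, 606, 796]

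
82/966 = 41/483 ≈ 0.0849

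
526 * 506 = 266156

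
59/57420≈0.00103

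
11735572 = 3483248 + 8252324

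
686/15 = 45 + 11/15 ≈ 45.73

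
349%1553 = 349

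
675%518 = 157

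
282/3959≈0.0712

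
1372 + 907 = 2279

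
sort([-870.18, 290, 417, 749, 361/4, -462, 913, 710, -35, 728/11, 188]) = [-870.18, -462, -35, 728/11, 361/4, 188, 290, 417, 710, 749, 913]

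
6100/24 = 254 + 1/6≈254.17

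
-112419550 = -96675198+-15744352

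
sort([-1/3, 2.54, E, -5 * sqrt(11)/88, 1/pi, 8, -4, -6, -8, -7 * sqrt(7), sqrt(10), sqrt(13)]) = [-7 * sqrt(7), -8, -6, -4, -1/3, -5 * sqrt(11)/88, 1/pi, 2.54, E, sqrt(10), sqrt(13), 8]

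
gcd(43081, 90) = 1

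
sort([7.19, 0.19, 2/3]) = [0.19, 2/3, 7.19]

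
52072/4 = 13018 = 13018.00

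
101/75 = 1 + 26/75≈1.35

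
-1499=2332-3831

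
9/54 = 1/6≈0.167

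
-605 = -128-477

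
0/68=0=0.00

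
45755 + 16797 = 62552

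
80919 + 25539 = 106458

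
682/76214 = 341/38107 ≈ 0.00895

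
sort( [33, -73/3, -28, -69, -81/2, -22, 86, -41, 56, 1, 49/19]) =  [-69, -41, -81/2, -28, -73/3, -22, 1, 49/19, 33, 56, 86]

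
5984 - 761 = 5223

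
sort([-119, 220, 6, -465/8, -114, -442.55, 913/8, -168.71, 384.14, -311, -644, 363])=[-644, -442.55, -311, -168.71, -119, -114, -465/8, 6, 913/8, 220, 363, 384.14]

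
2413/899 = 2+615/899≈2.68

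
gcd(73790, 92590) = 470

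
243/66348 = 27/7372 ≈ 0.00366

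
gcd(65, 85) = 5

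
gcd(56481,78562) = 1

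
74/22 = 37/11 ≈ 3.36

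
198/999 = 22/111 ≈ 0.198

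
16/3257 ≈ 0.00491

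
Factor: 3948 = 2^2 * 3^1 * 7^1 * 47^1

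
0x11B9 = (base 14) 1921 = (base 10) 4537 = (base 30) 517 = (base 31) 4MB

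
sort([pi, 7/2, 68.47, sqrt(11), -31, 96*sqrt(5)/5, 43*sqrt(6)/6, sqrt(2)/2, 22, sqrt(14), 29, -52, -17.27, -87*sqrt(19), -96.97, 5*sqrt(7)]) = [-87*sqrt(19), -96.97, -52, -31, -17.27, sqrt(2)/2, pi, sqrt(11), 7/2, sqrt(14), 5*sqrt(7), 43*sqrt(6)/6, 22, 29, 96*sqrt(5)/5, 68.47]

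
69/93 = 23/31 ≈ 0.742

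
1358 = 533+825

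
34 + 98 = 132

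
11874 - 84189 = -72315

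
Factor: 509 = 509^1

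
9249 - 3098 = 6151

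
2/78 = 1/39 ≈ 0.0256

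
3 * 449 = 1347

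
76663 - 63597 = 13066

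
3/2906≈0.00103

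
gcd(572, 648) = 4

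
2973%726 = 69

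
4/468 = 1/117 ≈ 0.00855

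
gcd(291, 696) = 3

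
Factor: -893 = -1*19^1*47^1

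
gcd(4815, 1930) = 5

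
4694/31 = 151 + 13/31 ≈ 151.42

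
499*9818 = 4899182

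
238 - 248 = -10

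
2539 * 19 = 48241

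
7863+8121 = 15984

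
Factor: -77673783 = -1*3^1*11^1*23^1*102337^1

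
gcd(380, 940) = 20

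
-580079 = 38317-618396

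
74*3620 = 267880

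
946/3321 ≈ 0.285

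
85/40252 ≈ 0.00211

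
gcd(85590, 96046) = 2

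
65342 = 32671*2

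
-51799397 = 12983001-64782398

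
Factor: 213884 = 2^2*11^1*4861^1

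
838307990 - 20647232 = 817660758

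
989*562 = 555818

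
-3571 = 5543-9114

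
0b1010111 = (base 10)87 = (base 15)5c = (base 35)2h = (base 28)33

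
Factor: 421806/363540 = 2^(-1)*5^(-1)*7^1*11^2*73^(-1) = 847/730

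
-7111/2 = -3555 - 1/2 = -3555.50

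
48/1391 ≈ 0.0345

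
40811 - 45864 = -5053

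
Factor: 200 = 2^3 * 5^2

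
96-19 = 77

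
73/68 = 1 + 5/68 ≈ 1.07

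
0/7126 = 0 = 0.00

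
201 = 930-729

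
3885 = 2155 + 1730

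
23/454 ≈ 0.0507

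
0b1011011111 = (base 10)735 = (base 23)18m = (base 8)1337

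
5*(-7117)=-35585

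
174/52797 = 58/17599 ≈ 0.00330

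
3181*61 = 194041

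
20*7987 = 159740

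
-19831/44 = -450 - 31/44 ≈ -450.70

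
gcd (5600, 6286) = 14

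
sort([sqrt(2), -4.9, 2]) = [-4.9, sqrt(2), 2]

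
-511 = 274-785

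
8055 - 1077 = 6978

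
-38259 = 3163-41422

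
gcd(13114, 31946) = 2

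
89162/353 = 252+206/353 ≈ 252.58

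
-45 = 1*(-45)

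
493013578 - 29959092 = 463054486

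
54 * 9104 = 491616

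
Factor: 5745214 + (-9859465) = -1 * 3^2 * 457139^1 = -4114251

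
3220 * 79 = 254380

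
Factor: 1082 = 2^1*541^1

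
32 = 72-40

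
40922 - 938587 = -897665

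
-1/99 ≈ -0.0101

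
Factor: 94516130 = 2^1*5^1*37^1*467^1*547^1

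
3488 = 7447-3959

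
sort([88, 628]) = [88, 628]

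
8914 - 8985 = -71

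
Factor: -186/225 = -1 * 2^1 * 3^(-1) * 5^(-2) * 31^1 = -62/75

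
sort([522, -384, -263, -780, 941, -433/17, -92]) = [-780, -384, -263, -92, -433/17, 522, 941]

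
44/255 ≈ 0.173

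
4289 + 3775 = 8064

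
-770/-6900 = 77/690 ≈ 0.112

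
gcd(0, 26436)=26436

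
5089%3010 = 2079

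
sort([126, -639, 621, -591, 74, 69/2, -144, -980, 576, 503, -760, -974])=[-980, -974, -760, -639, -591, -144, 69/2, 74, 126, 503, 576, 621]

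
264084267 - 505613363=-241529096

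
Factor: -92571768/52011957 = -1 * 2^3 * 3^2 * 41^1 * 269^(-1) * 10453^1 * 64451^(-1) = -30857256/17337319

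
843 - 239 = 604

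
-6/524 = -3/262 ≈ -0.0115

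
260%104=52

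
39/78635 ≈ 0.000496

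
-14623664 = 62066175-76689839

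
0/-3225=0=0.00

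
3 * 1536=4608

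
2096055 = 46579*45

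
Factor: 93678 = 2^1*3^1*13^1*1201^1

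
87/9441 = 29/3147 ≈ 0.00922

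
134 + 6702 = 6836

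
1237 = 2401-1164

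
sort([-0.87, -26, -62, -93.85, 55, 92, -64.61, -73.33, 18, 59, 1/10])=[-93.85, -73.33, -64.61, -62, -26, -0.87, 1/10, 18, 55, 59, 92]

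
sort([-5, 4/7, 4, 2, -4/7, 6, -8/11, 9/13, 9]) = [-5, -8/11, -4/7, 4/7, 9/13, 2, 4, 6, 9]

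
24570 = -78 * (-315)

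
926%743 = 183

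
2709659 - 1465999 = 1243660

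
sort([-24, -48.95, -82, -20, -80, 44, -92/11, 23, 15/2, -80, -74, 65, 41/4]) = [-82, -80, -80, -74, -48.95, -24, -20, -92/11, 15/2, 41/4, 23, 44, 65]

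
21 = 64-43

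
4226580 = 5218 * 810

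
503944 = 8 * 62993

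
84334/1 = 84334 = 84334.00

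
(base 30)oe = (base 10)734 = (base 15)33e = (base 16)2de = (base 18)24e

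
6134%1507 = 106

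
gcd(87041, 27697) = 1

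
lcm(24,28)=168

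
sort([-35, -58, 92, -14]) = [-58, -35, -14, 92]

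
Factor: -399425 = -1*5^2*13^1*1229^1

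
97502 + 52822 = 150324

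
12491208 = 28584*437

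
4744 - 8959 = -4215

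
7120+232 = 7352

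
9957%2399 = 361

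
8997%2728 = 813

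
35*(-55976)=-1959160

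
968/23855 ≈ 0.0406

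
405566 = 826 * 491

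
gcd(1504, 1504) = 1504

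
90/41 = 2 + 8/41 ≈ 2.20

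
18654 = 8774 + 9880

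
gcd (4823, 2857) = 1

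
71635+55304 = 126939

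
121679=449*271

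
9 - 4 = 5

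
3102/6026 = 1551/3013 ≈ 0.515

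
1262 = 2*631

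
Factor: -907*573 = -1*3^1*191^1*907^1 = -519711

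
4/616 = 1/154 ≈ 0.00649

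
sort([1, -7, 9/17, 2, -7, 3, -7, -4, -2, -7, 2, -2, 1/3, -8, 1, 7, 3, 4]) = [-8, -7, -7, -7, -7, -4, -2, -2, 1/3, 9/17, 1, 1, 2, 2, 3, 3, 4, 7]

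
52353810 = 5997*8730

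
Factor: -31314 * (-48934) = 2^2 * 3^1 * 17^1 * 43^1 * 307^1 * 569^1 = 1532319276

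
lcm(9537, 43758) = 743886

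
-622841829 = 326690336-949532165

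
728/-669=-1 - 59/669 ≈ -1.09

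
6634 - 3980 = 2654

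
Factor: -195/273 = -1*5^1*7^(-1) = -5/7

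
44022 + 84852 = 128874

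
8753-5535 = 3218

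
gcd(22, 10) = 2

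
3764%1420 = 924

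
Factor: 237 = 3^1*79^1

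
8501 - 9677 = -1176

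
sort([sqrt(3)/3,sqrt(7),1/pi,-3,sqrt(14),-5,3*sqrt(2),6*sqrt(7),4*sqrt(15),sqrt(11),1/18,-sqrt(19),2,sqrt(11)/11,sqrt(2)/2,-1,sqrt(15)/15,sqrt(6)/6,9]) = [-5,-sqrt(19),-3,-1,1/18,sqrt(15)/15,sqrt(11)/11,1/pi,sqrt(6)/6,sqrt(3)/3,sqrt(2)/2,2,sqrt(7),sqrt(11),sqrt(14),3*sqrt(2),9,4*sqrt(15),6*sqrt(7)]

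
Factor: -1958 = -1 * 2^1 * 11^1 * 89^1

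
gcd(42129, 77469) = 93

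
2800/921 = 3 + 37/921 ≈ 3.04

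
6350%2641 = 1068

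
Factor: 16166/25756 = 2^(-1)*47^(-1)*59^1 = 59/94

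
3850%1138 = 436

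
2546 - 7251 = -4705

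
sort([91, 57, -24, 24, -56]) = [-56, -24, 24, 57, 91]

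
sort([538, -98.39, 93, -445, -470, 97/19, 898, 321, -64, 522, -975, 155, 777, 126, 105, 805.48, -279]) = [-975, -470, -445, -279, -98.39, -64, 97/19, 93, 105, 126, 155, 321, 522, 538, 777, 805.48, 898]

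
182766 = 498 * 367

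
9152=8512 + 640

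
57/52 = 1+5/52 ≈ 1.10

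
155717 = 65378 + 90339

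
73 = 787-714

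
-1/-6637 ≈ 0.000151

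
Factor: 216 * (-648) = -1 * 2^6 * 3^7 = -139968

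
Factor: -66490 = -1 * 2^1 * 5^1 * 61^1 * 109^1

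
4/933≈0.00429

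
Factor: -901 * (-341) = 11^1 * 17^1 * 31^1 * 53^1 = 307241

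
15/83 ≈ 0.181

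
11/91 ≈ 0.121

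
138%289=138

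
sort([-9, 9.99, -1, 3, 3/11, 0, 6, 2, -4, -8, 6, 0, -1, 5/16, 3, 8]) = [-9, -8, -4, -1, -1, 0, 0, 3/11, 5/16, 2, 3, 3, 6, 6, 8, 9.99]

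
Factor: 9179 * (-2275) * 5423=-1 * 5^2 * 7^1 * 11^1 * 13^1 * 17^1 * 29^1 * 67^1 * 137^1=-113244306175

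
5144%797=362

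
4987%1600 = 187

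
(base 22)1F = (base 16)25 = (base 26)1B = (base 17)23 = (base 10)37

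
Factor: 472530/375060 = 2^(-1) * 7^(-1) * 47^(-1) * 829^1 = 829/658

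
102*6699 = 683298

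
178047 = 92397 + 85650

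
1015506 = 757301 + 258205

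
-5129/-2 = 2564+1/2 = 2564.50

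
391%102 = 85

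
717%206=99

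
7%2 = 1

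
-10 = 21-31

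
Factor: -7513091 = -1 * 47^1 * 159853^1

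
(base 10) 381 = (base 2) 101111101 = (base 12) 279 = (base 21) i3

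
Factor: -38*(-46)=2^2*19^1*23^1=1748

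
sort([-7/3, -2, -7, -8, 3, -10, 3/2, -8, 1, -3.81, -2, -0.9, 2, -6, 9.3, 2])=[-10, -8, -8, -7, -6, -3.81, -7/3, -2, -2, -0.9, 1, 3/2, 2, 2, 3, 9.3]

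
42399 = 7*6057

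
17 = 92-75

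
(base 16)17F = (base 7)1055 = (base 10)383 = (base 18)135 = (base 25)F8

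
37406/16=2337 + 7/8≈2337.88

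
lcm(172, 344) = 344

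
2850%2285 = 565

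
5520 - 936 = 4584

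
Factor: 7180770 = 2^1*3^1*5^1*107^1*2237^1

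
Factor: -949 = -1*13^1*73^1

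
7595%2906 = 1783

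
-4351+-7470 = -11821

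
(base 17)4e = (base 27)31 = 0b1010010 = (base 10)82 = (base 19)46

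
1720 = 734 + 986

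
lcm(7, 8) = 56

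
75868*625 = 47417500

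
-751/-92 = 8 + 15/92 ≈ 8.16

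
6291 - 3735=2556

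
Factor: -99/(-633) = 3^1*11^1*211^(-1) = 33/211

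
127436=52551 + 74885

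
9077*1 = 9077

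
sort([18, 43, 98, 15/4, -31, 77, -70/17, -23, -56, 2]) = [-56, -31, -23, -70/17, 2, 15/4, 18, 43, 77, 98]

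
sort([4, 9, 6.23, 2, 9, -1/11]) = [-1/11, 2, 4, 6.23, 9, 9]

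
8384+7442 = 15826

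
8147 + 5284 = 13431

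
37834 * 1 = 37834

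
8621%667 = 617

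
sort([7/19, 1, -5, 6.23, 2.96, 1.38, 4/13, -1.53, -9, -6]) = [-9, -6, -5, -1.53, 4/13, 7/19, 1, 1.38, 2.96, 6.23]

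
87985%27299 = 6088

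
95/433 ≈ 0.219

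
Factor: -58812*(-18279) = 2^2*3^4*13^2*29^1*677^1 = 1075024548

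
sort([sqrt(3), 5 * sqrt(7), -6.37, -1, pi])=[-6.37, -1, sqrt(3), pi, 5 * sqrt(7)]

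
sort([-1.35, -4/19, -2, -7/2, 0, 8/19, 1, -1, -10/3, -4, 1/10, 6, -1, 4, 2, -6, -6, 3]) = [-6, -6, -4, -7/2, -10/3, -2, -1.35, -1, -1, -4/19, 0, 1/10, 8/19, 1, 2, 3, 4, 6]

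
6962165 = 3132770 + 3829395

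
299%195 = 104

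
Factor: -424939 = -1*424939^1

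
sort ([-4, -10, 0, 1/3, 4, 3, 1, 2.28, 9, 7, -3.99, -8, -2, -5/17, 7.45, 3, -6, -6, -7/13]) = [-10, -8, -6, -6, -4, -3.99, -2, -7/13, -5/17, 0, 1/3, 1, 2.28, 3, 3, 4, 7, 7.45, 9]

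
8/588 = 2/147 ≈ 0.0136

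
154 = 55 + 99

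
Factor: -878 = -1*2^1*439^1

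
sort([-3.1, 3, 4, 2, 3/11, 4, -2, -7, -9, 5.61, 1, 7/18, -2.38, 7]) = [-9, -7, -3.1, -2.38, -2, 3/11, 7/18, 1, 2, 3, 4, 4, 5.61, 7]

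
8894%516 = 122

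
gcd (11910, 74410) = 10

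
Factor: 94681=73^1*1297^1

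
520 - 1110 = -590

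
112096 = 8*14012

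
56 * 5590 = 313040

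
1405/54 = 26 + 1/54≈26.02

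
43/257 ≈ 0.167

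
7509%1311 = 954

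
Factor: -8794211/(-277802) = 2^(-1)*7^(-1)*23^1*19843^(-1)*382357^1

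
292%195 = 97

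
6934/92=75 + 17/46 ≈ 75.37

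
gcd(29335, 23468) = 5867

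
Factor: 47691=3^2*7^1*757^1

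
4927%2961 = 1966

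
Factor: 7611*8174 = 2^1*3^1*43^1*59^1*61^1*67^1 = 62212314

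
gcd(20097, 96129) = 99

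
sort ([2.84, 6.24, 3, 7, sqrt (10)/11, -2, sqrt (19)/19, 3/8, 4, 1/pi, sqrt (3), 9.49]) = [-2, sqrt (19)/19, sqrt (10)/11, 1/pi, 3/8, sqrt (3), 2.84, 3, 4, 6.24, 7, 9.49]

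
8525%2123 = 33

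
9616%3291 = 3034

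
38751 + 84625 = 123376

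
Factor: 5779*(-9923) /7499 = -1*5779^1*7499^(-1)*9923^1 = -57345017/7499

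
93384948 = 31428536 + 61956412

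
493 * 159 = 78387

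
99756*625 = 62347500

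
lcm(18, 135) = 270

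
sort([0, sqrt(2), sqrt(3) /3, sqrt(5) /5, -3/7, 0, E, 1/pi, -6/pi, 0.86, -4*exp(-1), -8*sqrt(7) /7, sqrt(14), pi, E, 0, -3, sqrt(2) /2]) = [-8*sqrt(7) /7, -3, -6/pi, -4*exp(-1), -3/7, 0, 0, 0, 1/pi, sqrt(5) /5, sqrt(3) /3, sqrt(2) /2, 0.86, sqrt(2), E, E, pi, sqrt(14)]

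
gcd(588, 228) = 12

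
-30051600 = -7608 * 3950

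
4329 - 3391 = 938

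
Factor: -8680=-1*2^3*5^1*7^1*31^1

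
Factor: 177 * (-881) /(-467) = 3^1 * 59^1 * 467^(-1) * 881^1 = 155937/467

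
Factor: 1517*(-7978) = -1*2^1*37^1*41^1*3989^1 = -12102626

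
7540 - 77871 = -70331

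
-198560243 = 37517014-236077257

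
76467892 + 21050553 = 97518445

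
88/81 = 1+7/81≈1.09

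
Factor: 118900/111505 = 2^2*5^1*41^1*769^(-1) = 820/769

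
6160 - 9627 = -3467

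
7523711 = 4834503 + 2689208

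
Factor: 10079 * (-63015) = -1 * 3^1 * 5^1 * 4201^1 * 10079^1 = -635128185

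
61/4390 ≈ 0.0139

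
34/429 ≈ 0.0793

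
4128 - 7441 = -3313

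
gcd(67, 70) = 1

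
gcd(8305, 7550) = 755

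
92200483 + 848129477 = 940329960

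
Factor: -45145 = -1*5^1*9029^1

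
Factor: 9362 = 2^1 * 31^1 * 151^1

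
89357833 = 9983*8951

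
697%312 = 73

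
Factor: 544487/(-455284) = -1*2^(-2)*43^(-1)*2647^(-1)*544487^1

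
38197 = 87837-49640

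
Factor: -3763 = -1*53^1*71^1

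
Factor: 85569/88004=2^(-2) * 3^1 * 7^(-2) * 11^1 * 449^(-1) * 2593^1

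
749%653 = 96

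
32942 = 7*4706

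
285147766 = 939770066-654622300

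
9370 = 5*1874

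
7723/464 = 16 + 299/464 ≈ 16.64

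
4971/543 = 9 + 28/181 ≈ 9.15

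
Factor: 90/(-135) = -1*2^1*3^(-1) = -2/3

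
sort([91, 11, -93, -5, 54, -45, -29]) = [-93, -45, -29, -5, 11, 54, 91]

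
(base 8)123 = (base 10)83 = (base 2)1010011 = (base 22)3h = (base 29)2p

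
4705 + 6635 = 11340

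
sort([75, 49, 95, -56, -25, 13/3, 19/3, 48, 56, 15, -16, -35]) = [-56, -35, -25, -16, 13/3, 19/3, 15, 48, 49, 56, 75, 95]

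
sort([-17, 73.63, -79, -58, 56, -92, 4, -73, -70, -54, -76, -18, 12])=[-92, -79, -76, -73, -70, -58, -54, -18, -17, 4, 12, 56, 73.63]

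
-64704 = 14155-78859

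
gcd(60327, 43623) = 9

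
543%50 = 43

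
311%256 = 55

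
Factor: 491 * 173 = 173^1 * 491^1 = 84943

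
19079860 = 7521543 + 11558317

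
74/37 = 2 = 2.00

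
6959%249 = 236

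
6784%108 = 88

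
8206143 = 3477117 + 4729026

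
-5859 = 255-6114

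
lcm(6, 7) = 42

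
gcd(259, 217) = 7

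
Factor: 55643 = 7^1*7949^1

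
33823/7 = 4831 + 6/7 ≈ 4831.86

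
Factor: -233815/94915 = -1*41^(-1)*101^1 = -101/41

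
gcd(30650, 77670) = 10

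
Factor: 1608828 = 2^2*3^1*13^1*10313^1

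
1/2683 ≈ 0.000373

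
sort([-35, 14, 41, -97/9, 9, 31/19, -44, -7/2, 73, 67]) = [-44, -35, -97/9, -7/2, 31/19, 9, 14, 41, 67, 73]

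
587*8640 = 5071680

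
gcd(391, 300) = 1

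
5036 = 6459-1423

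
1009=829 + 180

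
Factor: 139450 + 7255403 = 3^1 * 2464951^1 = 7394853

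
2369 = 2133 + 236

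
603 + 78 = 681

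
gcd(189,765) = 9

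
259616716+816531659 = 1076148375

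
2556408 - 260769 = 2295639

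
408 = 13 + 395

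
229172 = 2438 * 94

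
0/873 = 0 = 0.00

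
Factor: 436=2^2 * 109^1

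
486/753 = 162/251 ≈ 0.645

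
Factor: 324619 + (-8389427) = -1*2^3*1008101^1 = -8064808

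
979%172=119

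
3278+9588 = 12866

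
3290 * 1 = 3290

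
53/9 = 5+8/9 ≈ 5.89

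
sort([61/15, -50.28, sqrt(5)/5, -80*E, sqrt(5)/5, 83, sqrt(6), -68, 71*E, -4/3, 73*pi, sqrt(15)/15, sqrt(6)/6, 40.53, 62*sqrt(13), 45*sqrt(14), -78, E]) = [-80*E, -78, -68, -50.28, -4/3, sqrt(15)/15, sqrt(6)/6, sqrt(5)/5, sqrt(5)/5, sqrt(6), E, 61/15, 40.53, 83, 45*sqrt(14), 71*E, 62*sqrt(13), 73*pi]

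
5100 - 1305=3795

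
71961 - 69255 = 2706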